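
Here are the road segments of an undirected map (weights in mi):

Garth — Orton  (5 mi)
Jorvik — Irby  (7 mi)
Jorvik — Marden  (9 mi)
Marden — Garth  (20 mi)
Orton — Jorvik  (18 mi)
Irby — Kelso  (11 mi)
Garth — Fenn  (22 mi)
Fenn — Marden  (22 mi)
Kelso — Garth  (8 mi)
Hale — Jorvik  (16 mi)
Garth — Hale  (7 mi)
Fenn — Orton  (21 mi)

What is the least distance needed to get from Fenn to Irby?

Enumerating some paths:
Fenn → Garth → Kelso → Irby: 22+8+11 = 41
Fenn → Marden → Jorvik → Irby: 22+9+7 = 38
Fenn → Orton → Garth → Kelso → Irby: 21+5+8+11 = 45
The minimum is 38 mi via Fenn → Marden → Jorvik → Irby.

38 mi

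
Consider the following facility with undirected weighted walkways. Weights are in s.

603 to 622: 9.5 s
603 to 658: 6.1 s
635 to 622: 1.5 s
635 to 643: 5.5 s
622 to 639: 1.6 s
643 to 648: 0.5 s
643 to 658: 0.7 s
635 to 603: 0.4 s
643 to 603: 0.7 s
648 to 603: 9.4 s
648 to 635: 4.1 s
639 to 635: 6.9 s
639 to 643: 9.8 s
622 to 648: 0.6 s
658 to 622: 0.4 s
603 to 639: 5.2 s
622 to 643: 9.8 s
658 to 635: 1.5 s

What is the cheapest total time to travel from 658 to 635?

Settle nodes by increasing distance from 658:
658: 0
622: 0.4  (via 658)
643: 0.7  (via 658)
648: 1  (via 622)
603: 1.4  (via 643)
635: 1.5  (via 658)
Shortest route: 658 → 635 = 1.5 s.

1.5 s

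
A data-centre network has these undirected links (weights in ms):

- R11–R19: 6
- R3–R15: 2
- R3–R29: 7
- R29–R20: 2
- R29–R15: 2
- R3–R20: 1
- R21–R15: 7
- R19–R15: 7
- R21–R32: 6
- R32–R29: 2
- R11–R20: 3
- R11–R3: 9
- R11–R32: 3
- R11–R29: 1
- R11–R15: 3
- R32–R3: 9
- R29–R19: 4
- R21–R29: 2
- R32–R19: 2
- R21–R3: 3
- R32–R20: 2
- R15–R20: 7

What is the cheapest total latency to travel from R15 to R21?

4 ms

Running Dijkstra from R15:
R15: 0
R29: 2  (via R15)
R3: 2  (via R15)
R20: 3  (via R3)
R11: 3  (via R15)
R32: 4  (via R29)
R21: 4  (via R29)
Shortest route: R15 → R29 → R21 = 4 ms.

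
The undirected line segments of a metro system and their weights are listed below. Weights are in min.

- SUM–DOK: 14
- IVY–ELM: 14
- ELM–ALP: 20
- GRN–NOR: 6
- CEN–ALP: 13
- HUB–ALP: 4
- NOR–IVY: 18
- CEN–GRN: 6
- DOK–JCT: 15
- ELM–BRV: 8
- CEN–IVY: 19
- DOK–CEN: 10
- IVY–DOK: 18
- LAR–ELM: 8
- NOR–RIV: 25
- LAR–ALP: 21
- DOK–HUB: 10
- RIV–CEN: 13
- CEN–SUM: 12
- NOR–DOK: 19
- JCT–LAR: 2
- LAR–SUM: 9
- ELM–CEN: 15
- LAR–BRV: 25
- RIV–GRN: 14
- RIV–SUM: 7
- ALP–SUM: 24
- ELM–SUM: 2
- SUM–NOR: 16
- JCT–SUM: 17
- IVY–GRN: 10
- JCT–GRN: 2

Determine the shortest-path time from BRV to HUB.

Shortest distances from BRV:
BRV: 0
ELM: 8  (via BRV)
SUM: 10  (via ELM)
LAR: 16  (via ELM)
RIV: 17  (via SUM)
JCT: 18  (via LAR)
GRN: 20  (via JCT)
CEN: 22  (via SUM)
IVY: 22  (via ELM)
DOK: 24  (via SUM)
NOR: 26  (via SUM)
ALP: 28  (via ELM)
HUB: 32  (via ALP)
Shortest route: BRV → ELM → ALP → HUB = 32 min.

32 min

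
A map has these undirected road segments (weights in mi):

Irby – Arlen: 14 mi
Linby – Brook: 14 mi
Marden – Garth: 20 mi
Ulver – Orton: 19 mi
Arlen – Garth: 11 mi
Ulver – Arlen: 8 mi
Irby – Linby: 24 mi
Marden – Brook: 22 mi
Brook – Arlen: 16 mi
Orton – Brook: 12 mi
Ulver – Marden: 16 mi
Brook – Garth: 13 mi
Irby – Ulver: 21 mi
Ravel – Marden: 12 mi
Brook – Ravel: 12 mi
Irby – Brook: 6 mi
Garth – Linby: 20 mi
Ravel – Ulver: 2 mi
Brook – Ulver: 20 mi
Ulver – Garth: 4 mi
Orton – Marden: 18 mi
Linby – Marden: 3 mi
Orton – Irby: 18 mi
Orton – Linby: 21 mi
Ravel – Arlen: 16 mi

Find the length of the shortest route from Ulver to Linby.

17 mi

Candidate routes:
Ulver - Marden - Linby: 16+3 = 19
Ulver - Ravel - Marden - Linby: 2+12+3 = 17
Ulver - Garth - Linby: 4+20 = 24
Cheapest is Ulver - Ravel - Marden - Linby at 17 mi.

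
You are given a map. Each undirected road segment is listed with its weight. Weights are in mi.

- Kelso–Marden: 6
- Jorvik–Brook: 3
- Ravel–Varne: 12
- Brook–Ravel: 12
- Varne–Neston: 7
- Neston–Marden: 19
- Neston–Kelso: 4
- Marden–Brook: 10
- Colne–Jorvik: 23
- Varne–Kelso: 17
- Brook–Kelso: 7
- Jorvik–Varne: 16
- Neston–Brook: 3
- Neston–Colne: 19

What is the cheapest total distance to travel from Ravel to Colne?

34 mi

Running Dijkstra from Ravel:
Ravel: 0
Varne: 12  (via Ravel)
Brook: 12  (via Ravel)
Jorvik: 15  (via Brook)
Neston: 15  (via Brook)
Kelso: 19  (via Brook)
Marden: 22  (via Brook)
Colne: 34  (via Neston)
Shortest route: Ravel–Brook–Neston–Colne = 34 mi.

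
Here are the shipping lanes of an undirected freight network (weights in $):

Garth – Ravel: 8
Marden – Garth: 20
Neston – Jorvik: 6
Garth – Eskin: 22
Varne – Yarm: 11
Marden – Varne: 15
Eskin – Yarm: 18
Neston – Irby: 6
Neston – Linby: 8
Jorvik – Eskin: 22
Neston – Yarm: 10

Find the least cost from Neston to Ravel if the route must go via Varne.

$64

Best Neston to Varne: Neston–Yarm–Varne costing 21
Best Varne to Ravel: Varne–Marden–Garth–Ravel costing 43
Total via Varne: 21 + 43 = $64.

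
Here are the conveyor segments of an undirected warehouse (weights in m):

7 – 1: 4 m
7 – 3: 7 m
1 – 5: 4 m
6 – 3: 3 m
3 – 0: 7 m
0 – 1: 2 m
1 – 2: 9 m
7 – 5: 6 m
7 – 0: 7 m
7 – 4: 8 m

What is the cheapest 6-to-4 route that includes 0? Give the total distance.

24 m

Best 6 to 0: 6–3–0 costing 10
Best 0 to 4: 0–1–7–4 costing 14
Total via 0: 10 + 14 = 24 m.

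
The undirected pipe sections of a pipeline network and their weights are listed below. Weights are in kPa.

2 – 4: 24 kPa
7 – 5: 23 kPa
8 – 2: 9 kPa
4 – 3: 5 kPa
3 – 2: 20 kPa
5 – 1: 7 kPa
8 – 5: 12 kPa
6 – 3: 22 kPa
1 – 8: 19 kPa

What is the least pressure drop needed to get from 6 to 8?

51 kPa

Candidate routes:
6 - 3 - 2 - 8: 22+20+9 = 51
6 - 3 - 4 - 2 - 8: 22+5+24+9 = 60
Cheapest is 6 - 3 - 2 - 8 at 51 kPa.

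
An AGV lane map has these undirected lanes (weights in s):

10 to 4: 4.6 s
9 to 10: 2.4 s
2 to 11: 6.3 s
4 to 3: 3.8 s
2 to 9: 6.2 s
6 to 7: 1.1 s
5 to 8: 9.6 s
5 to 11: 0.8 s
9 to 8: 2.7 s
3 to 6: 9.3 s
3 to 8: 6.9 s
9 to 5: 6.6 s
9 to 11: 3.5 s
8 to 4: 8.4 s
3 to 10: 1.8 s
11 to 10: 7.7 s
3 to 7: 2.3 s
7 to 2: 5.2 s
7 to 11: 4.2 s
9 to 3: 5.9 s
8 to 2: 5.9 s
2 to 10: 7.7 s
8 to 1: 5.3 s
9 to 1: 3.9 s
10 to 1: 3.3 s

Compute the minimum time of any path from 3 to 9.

4.2 s

Shortest distances from 3:
3: 0
10: 1.8  (via 3)
7: 2.3  (via 3)
6: 3.4  (via 7)
4: 3.8  (via 3)
9: 4.2  (via 10)
Shortest route: 3 → 10 → 9 = 4.2 s.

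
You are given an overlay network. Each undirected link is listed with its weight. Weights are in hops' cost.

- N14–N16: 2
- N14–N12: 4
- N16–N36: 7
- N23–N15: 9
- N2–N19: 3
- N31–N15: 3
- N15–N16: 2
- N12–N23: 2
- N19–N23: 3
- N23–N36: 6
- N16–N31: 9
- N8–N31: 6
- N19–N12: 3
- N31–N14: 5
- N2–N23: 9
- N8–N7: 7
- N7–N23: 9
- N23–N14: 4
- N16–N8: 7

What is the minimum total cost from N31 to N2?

15 hops' cost

Candidate routes:
N31 - N14 - N23 - N12 - N19 - N2: 5+4+2+3+3 = 17
N31 - N14 - N12 - N19 - N2: 5+4+3+3 = 15
N31 - N14 - N12 - N23 - N19 - N2: 5+4+2+3+3 = 17
N31 - N15 - N16 - N14 - N12 - N19 - N2: 3+2+2+4+3+3 = 17
Cheapest is N31 - N14 - N12 - N19 - N2 at 15 hops' cost.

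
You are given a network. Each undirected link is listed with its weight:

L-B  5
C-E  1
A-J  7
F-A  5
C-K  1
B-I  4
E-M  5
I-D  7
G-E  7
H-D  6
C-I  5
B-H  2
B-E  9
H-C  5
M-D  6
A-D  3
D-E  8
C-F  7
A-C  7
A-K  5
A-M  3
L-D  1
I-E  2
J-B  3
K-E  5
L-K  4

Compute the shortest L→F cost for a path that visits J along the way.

Best L to J: L–B–J costing 8
Best J to F: J–A–F costing 12
Total via J: 8 + 12 = 20.

20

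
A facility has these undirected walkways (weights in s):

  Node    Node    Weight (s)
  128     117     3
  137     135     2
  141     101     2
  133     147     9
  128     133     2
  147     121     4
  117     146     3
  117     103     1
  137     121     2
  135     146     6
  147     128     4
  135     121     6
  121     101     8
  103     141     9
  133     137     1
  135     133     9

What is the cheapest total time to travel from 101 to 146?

Candidate routes:
101–121–137–135–146: 8+2+2+6 = 18
101–141–103–117–146: 2+9+1+3 = 15
Cheapest is 101–141–103–117–146 at 15 s.

15 s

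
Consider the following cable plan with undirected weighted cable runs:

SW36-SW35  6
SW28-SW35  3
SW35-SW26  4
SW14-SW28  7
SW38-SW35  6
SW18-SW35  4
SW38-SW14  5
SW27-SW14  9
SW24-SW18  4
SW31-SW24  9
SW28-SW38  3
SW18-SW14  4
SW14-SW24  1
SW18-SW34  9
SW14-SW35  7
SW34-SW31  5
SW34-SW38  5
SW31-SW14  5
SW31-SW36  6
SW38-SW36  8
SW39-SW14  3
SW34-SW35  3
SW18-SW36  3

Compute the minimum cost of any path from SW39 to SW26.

Shortest distances from SW39:
SW39: 0
SW14: 3  (via SW39)
SW24: 4  (via SW14)
SW18: 7  (via SW14)
SW31: 8  (via SW14)
SW38: 8  (via SW14)
SW28: 10  (via SW14)
SW36: 10  (via SW18)
SW35: 10  (via SW14)
SW27: 12  (via SW14)
SW34: 13  (via SW31)
SW26: 14  (via SW35)
Shortest route: SW39 → SW14 → SW35 → SW26 = 14.

14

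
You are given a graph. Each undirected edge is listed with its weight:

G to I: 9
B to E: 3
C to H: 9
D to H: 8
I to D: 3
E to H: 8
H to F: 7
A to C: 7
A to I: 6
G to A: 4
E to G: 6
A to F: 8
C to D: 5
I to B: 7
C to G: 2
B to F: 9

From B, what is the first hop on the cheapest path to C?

Candidate routes:
B - E - G - C: 3+6+2 = 11
B - I - D - C: 7+3+5 = 15
Cheapest is B - E - G - C at 11.
So from B the first move is to E.

E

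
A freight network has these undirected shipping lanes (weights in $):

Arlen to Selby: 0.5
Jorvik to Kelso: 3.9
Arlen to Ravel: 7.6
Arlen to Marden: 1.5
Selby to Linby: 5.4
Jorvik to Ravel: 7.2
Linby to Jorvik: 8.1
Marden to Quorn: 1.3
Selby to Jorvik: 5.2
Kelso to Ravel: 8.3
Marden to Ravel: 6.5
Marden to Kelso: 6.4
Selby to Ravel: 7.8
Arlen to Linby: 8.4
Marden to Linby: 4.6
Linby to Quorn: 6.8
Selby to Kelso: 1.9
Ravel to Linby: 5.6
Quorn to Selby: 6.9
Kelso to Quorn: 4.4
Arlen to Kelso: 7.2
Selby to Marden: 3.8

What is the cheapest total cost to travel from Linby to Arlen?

$5.9

Candidate routes:
Linby → Marden → Selby → Arlen: 4.6+3.8+0.5 = 8.9
Linby → Marden → Arlen: 4.6+1.5 = 6.1
Linby → Selby → Arlen: 5.4+0.5 = 5.9
Linby → Arlen: 8.4 = 8.4
Cheapest is Linby → Selby → Arlen at $5.9.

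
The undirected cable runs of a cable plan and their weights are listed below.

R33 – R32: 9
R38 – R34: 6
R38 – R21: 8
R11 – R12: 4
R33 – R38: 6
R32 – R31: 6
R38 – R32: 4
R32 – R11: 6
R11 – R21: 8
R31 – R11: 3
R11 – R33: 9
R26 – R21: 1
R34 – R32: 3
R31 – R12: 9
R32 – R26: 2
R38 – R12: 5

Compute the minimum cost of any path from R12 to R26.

11

Running Dijkstra from R12:
R12: 0
R11: 4  (via R12)
R38: 5  (via R12)
R31: 7  (via R11)
R32: 9  (via R38)
R34: 11  (via R38)
R26: 11  (via R32)
Shortest route: R12 → R38 → R32 → R26 = 11.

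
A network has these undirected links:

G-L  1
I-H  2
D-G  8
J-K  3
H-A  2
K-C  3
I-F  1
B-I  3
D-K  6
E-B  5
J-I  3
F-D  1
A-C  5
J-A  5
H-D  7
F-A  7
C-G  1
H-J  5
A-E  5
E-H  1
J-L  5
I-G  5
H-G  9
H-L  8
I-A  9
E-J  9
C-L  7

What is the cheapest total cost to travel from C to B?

Candidate routes:
C - K - J - I - B: 3+3+3+3 = 12
C - G - I - B: 1+5+3 = 9
The minimum is 9 via C - G - I - B.

9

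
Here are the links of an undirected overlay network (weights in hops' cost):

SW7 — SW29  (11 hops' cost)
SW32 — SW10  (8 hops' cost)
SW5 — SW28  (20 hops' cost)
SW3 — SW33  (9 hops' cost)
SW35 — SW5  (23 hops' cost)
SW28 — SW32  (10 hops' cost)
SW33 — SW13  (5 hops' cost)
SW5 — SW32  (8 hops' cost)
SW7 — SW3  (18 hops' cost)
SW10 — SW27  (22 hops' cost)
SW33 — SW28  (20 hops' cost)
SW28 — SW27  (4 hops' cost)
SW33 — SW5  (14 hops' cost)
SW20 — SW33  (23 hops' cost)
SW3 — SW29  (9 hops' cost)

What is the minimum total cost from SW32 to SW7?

Shortest distances from SW32:
SW32: 0
SW10: 8  (via SW32)
SW5: 8  (via SW32)
SW28: 10  (via SW32)
SW27: 14  (via SW28)
SW33: 22  (via SW5)
SW13: 27  (via SW33)
SW3: 31  (via SW33)
SW35: 31  (via SW5)
SW29: 40  (via SW3)
SW20: 45  (via SW33)
SW7: 49  (via SW3)
Shortest route: SW32–SW5–SW33–SW3–SW7 = 49 hops' cost.

49 hops' cost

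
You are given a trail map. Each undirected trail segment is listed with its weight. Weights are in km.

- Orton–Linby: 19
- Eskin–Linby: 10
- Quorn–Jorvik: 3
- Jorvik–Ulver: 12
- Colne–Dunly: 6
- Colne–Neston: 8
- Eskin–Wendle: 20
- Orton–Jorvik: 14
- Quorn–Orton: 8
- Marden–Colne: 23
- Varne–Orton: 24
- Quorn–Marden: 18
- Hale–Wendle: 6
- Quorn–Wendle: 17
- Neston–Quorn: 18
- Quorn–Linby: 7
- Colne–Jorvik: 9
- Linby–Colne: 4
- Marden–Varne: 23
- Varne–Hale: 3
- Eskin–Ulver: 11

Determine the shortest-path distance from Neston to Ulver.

29 km

Candidate routes:
Neston - Colne - Jorvik - Ulver: 8+9+12 = 29
Neston - Quorn - Jorvik - Ulver: 18+3+12 = 33
Neston - Colne - Linby - Eskin - Ulver: 8+4+10+11 = 33
Neston - Colne - Linby - Quorn - Jorvik - Ulver: 8+4+7+3+12 = 34
The minimum is 29 km via Neston - Colne - Jorvik - Ulver.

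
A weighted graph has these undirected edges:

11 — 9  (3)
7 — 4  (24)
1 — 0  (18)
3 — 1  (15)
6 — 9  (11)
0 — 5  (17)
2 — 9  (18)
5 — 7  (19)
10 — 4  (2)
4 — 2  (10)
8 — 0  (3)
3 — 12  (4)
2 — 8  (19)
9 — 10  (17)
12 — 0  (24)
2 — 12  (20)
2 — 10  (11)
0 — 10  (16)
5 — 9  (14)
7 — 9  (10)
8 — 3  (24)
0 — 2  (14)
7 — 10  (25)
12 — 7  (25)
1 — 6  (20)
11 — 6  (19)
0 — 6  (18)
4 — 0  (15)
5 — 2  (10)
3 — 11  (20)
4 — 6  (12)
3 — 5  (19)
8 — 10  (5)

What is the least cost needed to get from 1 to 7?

41

Compare a few routes:
1 → 3 → 12 → 7: 15+4+25 = 44
1 → 3 → 11 → 9 → 7: 15+20+3+10 = 48
1 → 6 → 9 → 7: 20+11+10 = 41
The minimum is 41 via 1 → 6 → 9 → 7.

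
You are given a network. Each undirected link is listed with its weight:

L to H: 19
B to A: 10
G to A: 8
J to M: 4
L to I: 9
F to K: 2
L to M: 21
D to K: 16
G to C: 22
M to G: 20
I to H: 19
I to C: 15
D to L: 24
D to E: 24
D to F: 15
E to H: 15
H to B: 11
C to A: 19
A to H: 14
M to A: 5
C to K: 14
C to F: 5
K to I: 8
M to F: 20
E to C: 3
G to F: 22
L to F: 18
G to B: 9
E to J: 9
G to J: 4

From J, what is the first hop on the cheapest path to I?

E

Compare a few routes:
J → M → L → I: 4+21+9 = 34
J → E → C → I: 9+3+15 = 27
J → M → F → K → I: 4+20+2+8 = 34
Cheapest is J → E → C → I at 27.
So from J the first move is to E.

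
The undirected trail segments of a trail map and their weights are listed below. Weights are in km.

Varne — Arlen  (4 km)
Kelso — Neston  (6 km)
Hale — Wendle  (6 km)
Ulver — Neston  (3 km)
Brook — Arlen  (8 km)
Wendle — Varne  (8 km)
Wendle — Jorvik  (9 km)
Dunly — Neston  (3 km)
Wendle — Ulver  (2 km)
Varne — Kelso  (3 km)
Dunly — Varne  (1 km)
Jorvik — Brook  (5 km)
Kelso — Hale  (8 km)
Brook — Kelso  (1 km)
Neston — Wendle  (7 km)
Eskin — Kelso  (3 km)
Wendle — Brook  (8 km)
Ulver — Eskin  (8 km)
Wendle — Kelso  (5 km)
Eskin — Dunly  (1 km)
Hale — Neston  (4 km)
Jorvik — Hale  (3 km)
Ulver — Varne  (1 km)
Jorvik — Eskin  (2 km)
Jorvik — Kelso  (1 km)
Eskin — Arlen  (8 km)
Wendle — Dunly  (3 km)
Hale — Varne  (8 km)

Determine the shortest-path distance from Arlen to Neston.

Shortest distances from Arlen:
Arlen: 0
Varne: 4  (via Arlen)
Ulver: 5  (via Varne)
Dunly: 5  (via Varne)
Eskin: 6  (via Dunly)
Kelso: 7  (via Varne)
Wendle: 7  (via Ulver)
Brook: 8  (via Arlen)
Jorvik: 8  (via Eskin)
Neston: 8  (via Ulver)
Shortest route: Arlen → Varne → Ulver → Neston = 8 km.

8 km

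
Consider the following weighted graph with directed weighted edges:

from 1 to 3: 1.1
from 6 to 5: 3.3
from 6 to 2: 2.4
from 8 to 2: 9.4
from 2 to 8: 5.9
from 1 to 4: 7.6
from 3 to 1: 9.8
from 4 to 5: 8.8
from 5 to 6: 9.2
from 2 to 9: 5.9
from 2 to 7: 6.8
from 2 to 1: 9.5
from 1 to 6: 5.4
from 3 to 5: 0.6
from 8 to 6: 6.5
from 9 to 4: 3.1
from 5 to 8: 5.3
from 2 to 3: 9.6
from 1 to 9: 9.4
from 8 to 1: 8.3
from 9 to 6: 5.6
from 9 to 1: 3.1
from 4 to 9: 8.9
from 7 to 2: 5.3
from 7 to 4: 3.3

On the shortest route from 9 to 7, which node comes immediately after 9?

Compare a few routes:
9 → 1 → 3 → 5 → 6 → 2 → 7: 3.1+1.1+0.6+9.2+2.4+6.8 = 23.2
9 → 6 → 2 → 7: 5.6+2.4+6.8 = 14.8
9 → 1 → 6 → 2 → 7: 3.1+5.4+2.4+6.8 = 17.7
The minimum is 14.8 via 9 → 6 → 2 → 7.
So from 9 the first move is to 6.

6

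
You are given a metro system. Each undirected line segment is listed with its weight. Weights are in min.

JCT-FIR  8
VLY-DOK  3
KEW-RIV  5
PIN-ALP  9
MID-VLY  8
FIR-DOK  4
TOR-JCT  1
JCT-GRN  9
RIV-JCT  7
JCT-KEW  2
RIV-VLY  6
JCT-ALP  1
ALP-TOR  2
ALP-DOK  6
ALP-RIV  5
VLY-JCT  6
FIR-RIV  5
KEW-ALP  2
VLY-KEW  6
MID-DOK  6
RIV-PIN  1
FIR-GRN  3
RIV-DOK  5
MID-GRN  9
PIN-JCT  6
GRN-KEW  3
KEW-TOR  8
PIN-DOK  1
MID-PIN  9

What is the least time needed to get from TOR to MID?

Settle nodes by increasing distance from TOR:
TOR: 0
JCT: 1  (via TOR)
ALP: 2  (via TOR)
KEW: 3  (via JCT)
GRN: 6  (via KEW)
VLY: 7  (via JCT)
RIV: 7  (via ALP)
PIN: 7  (via JCT)
DOK: 8  (via ALP)
FIR: 9  (via JCT)
MID: 14  (via DOK)
Shortest route: TOR–ALP–DOK–MID = 14 min.

14 min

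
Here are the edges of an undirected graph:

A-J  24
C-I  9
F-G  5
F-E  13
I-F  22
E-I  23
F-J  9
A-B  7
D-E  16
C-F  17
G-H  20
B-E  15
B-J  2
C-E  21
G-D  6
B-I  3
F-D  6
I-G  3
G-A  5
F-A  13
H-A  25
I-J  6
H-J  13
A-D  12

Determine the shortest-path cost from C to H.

27

Compare a few routes:
C → I → B → J → H: 9+3+2+13 = 27
C → I → G → H: 9+3+20 = 32
C → I → J → H: 9+6+13 = 28
The minimum is 27 via C → I → B → J → H.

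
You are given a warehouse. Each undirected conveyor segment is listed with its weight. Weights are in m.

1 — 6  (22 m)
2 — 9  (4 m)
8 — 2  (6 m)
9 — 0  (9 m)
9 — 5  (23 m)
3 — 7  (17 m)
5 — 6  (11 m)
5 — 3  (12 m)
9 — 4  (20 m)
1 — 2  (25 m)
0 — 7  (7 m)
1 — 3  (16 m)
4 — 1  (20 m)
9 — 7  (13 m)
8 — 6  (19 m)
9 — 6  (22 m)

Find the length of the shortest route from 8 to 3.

Candidate routes:
8 - 2 - 9 - 0 - 7 - 3: 6+4+9+7+17 = 43
8 - 2 - 9 - 7 - 3: 6+4+13+17 = 40
8 - 6 - 5 - 3: 19+11+12 = 42
The minimum is 40 m via 8 - 2 - 9 - 7 - 3.

40 m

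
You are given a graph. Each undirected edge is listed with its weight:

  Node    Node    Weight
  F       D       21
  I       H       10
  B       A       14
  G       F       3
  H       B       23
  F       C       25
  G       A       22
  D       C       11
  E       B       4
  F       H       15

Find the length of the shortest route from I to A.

47

Candidate routes:
I–H–F–G–A: 10+15+3+22 = 50
I–H–B–A: 10+23+14 = 47
The minimum is 47 via I–H–B–A.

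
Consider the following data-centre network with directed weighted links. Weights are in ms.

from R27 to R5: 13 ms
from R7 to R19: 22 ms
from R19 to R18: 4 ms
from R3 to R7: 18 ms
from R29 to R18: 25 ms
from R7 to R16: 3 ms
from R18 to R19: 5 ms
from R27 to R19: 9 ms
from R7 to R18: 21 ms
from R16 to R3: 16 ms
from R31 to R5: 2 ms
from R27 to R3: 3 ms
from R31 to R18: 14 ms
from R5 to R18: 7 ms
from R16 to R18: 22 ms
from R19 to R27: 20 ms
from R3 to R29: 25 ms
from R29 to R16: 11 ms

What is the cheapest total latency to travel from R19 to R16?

44 ms

Shortest distances from R19:
R19: 0
R18: 4  (via R19)
R27: 20  (via R19)
R3: 23  (via R27)
R5: 33  (via R27)
R7: 41  (via R3)
R16: 44  (via R7)
Shortest route: R19 → R27 → R3 → R7 → R16 = 44 ms.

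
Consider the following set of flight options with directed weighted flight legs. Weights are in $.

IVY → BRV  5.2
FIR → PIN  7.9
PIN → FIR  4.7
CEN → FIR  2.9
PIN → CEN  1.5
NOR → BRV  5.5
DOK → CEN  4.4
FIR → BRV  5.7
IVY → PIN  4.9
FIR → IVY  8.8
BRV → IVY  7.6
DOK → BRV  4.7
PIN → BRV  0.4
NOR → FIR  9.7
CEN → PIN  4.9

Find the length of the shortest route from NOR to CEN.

Running Dijkstra from NOR:
NOR: 0
BRV: 5.5  (via NOR)
FIR: 9.7  (via NOR)
IVY: 13.1  (via BRV)
PIN: 17.6  (via FIR)
CEN: 19.1  (via PIN)
Shortest route: NOR → FIR → PIN → CEN = $19.1.

$19.1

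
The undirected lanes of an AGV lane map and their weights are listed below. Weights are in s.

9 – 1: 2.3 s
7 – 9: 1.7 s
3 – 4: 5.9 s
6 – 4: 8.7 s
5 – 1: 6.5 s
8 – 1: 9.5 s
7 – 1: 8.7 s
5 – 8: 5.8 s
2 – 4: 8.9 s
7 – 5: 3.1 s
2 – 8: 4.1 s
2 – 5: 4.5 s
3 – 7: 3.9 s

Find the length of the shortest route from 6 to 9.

Candidate routes:
6–4–3–7–9: 8.7+5.9+3.9+1.7 = 20.2
6–4–2–5–7–9: 8.7+8.9+4.5+3.1+1.7 = 26.9
Cheapest is 6–4–3–7–9 at 20.2 s.

20.2 s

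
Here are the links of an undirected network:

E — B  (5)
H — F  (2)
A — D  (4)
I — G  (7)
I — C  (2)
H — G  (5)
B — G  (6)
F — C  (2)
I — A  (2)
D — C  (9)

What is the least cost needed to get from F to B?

13

Shortest distances from F:
F: 0
C: 2  (via F)
H: 2  (via F)
I: 4  (via C)
A: 6  (via I)
G: 7  (via H)
D: 10  (via A)
B: 13  (via G)
Shortest route: F–H–G–B = 13.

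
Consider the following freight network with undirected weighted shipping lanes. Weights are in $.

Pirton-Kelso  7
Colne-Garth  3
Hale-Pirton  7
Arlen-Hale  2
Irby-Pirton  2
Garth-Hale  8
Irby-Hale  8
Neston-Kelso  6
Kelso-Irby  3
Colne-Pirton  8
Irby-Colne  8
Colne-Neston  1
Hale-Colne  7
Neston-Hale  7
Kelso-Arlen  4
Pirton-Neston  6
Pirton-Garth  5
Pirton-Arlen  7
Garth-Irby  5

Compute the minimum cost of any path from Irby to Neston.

Settle nodes by increasing distance from Irby:
Irby: 0
Pirton: 2  (via Irby)
Kelso: 3  (via Irby)
Garth: 5  (via Irby)
Arlen: 7  (via Kelso)
Colne: 8  (via Irby)
Hale: 8  (via Irby)
Neston: 8  (via Pirton)
Shortest route: Irby → Pirton → Neston = $8.

$8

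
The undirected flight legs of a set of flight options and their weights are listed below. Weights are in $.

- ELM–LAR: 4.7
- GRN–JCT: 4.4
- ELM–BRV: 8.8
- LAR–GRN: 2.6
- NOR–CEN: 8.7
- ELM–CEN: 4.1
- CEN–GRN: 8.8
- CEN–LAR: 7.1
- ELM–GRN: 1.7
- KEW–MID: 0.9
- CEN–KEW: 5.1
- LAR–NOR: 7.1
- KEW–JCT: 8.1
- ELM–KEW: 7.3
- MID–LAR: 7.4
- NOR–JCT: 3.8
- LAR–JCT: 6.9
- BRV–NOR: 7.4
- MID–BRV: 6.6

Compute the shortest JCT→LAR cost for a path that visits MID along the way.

Shortest JCT→MID: JCT–KEW–MID = 9
Shortest MID→LAR: MID–LAR = 7.4
Total via MID: 9 + 7.4 = $16.4.

$16.4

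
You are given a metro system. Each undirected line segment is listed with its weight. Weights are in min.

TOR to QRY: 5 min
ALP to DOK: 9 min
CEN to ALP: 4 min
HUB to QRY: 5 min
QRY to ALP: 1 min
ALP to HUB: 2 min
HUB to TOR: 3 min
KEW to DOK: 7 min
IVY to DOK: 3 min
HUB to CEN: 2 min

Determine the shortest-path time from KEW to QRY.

17 min

Compare a few routes:
KEW–DOK–ALP–HUB–QRY: 7+9+2+5 = 23
KEW–DOK–ALP–QRY: 7+9+1 = 17
Cheapest is KEW–DOK–ALP–QRY at 17 min.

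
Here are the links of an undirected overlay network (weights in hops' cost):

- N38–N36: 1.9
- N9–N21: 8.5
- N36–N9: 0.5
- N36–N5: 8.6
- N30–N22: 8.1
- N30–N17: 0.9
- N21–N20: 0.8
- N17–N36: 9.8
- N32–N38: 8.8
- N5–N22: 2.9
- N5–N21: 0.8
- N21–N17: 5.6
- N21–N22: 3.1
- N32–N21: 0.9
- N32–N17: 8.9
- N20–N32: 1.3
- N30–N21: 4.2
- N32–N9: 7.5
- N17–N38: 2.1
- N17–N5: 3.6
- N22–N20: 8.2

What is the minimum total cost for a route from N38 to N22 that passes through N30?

Best N38 to N30: N38–N17–N30 costing 3
Best N30 to N22: N30–N21–N22 costing 7.3
Total via N30: 3 + 7.3 = 10.3 hops' cost.

10.3 hops' cost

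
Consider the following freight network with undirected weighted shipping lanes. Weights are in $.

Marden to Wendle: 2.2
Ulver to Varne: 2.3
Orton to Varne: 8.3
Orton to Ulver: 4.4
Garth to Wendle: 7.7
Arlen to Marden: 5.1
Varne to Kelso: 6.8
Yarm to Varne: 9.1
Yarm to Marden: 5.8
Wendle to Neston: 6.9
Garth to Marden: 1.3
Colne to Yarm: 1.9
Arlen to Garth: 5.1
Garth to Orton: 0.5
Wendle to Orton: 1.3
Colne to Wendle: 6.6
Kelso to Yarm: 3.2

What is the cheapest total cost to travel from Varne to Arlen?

$12.3

Shortest distances from Varne:
Varne: 0
Ulver: 2.3  (via Varne)
Orton: 6.7  (via Ulver)
Kelso: 6.8  (via Varne)
Garth: 7.2  (via Orton)
Wendle: 8  (via Orton)
Marden: 8.5  (via Garth)
Yarm: 9.1  (via Varne)
Colne: 11  (via Yarm)
Arlen: 12.3  (via Garth)
Shortest route: Varne → Ulver → Orton → Garth → Arlen = $12.3.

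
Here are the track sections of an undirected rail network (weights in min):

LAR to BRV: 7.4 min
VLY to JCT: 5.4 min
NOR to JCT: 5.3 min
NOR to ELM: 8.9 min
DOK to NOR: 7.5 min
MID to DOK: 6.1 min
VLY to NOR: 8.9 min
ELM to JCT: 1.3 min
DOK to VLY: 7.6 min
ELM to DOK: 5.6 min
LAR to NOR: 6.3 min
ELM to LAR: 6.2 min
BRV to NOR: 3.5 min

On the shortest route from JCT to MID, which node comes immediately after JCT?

Candidate routes:
JCT–NOR–DOK–MID: 5.3+7.5+6.1 = 18.9
JCT–ELM–DOK–MID: 1.3+5.6+6.1 = 13
JCT–VLY–DOK–MID: 5.4+7.6+6.1 = 19.1
The minimum is 13 min via JCT–ELM–DOK–MID.
So from JCT the first move is to ELM.

ELM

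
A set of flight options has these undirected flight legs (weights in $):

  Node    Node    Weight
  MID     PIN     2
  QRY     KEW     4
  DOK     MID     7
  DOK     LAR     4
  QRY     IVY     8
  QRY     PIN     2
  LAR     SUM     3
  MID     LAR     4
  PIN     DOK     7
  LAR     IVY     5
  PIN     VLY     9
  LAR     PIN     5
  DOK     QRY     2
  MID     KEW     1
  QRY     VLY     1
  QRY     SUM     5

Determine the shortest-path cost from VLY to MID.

$5

Settle nodes by increasing distance from VLY:
VLY: 0
QRY: 1  (via VLY)
DOK: 3  (via QRY)
PIN: 3  (via QRY)
MID: 5  (via PIN)
Shortest route: VLY–QRY–PIN–MID = $5.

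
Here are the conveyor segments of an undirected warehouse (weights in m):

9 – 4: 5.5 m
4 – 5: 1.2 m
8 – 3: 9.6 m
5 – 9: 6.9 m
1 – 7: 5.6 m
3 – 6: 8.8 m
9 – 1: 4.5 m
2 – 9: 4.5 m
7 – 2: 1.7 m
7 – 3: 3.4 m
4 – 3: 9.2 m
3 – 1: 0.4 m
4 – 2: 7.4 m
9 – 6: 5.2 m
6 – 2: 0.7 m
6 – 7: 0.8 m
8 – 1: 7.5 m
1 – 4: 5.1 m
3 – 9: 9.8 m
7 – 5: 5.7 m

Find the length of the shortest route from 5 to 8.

13.8 m

Enumerating some paths:
5 → 4 → 1 → 3 → 8: 1.2+5.1+0.4+9.6 = 16.3
5 → 7 → 3 → 1 → 8: 5.7+3.4+0.4+7.5 = 17
5 → 4 → 1 → 8: 1.2+5.1+7.5 = 13.8
Cheapest is 5 → 4 → 1 → 8 at 13.8 m.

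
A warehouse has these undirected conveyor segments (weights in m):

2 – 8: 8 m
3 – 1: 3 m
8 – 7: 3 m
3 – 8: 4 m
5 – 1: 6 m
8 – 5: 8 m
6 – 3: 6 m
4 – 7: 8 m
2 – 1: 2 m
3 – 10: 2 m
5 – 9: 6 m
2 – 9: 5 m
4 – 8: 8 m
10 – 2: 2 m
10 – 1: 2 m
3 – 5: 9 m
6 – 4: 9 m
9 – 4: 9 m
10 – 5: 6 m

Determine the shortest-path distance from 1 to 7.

10 m

Running Dijkstra from 1:
1: 0
2: 2  (via 1)
10: 2  (via 1)
3: 3  (via 1)
5: 6  (via 1)
8: 7  (via 3)
9: 7  (via 2)
6: 9  (via 3)
7: 10  (via 8)
Shortest route: 1–3–8–7 = 10 m.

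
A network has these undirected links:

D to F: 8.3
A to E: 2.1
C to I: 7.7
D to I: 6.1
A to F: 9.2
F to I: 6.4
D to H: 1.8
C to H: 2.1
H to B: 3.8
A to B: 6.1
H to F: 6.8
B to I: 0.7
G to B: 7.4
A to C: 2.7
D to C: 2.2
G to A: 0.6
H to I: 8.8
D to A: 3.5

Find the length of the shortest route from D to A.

3.5

Compare a few routes:
D → A: 3.5 = 3.5
D → C → A: 2.2+2.7 = 4.9
D → H → C → A: 1.8+2.1+2.7 = 6.6
The minimum is 3.5 via D → A.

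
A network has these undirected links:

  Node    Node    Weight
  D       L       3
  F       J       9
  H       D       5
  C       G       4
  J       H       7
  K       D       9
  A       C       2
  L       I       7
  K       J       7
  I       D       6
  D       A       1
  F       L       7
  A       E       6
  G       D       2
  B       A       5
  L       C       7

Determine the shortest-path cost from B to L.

Compare a few routes:
B–A–C–G–D–L: 5+2+4+2+3 = 16
B–A–C–L: 5+2+7 = 14
B–A–D–L: 5+1+3 = 9
B–A–D–I–L: 5+1+6+7 = 19
Cheapest is B–A–D–L at 9.

9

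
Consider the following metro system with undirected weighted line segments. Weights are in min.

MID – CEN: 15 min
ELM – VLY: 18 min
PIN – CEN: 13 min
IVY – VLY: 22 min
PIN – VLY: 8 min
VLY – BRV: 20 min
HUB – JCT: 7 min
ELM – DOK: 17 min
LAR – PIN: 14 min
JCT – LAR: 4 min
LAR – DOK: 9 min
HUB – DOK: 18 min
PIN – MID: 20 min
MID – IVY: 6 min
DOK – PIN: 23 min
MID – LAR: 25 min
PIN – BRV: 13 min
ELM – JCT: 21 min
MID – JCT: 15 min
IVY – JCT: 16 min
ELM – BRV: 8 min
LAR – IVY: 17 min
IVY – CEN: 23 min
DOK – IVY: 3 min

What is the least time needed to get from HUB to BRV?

36 min

Running Dijkstra from HUB:
HUB: 0
JCT: 7  (via HUB)
LAR: 11  (via JCT)
DOK: 18  (via HUB)
IVY: 21  (via DOK)
MID: 22  (via JCT)
PIN: 25  (via LAR)
ELM: 28  (via JCT)
VLY: 33  (via PIN)
BRV: 36  (via ELM)
Shortest route: HUB–JCT–ELM–BRV = 36 min.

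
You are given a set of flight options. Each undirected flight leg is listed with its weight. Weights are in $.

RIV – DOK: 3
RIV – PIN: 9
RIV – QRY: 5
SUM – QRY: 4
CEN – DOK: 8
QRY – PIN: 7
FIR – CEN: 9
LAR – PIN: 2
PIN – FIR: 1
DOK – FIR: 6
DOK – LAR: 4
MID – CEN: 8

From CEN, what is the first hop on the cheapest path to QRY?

Compare a few routes:
CEN → DOK → RIV → QRY: 8+3+5 = 16
CEN → FIR → PIN → QRY: 9+1+7 = 17
CEN → DOK → LAR → PIN → QRY: 8+4+2+7 = 21
Cheapest is CEN → DOK → RIV → QRY at $16.
So from CEN the first move is to DOK.

DOK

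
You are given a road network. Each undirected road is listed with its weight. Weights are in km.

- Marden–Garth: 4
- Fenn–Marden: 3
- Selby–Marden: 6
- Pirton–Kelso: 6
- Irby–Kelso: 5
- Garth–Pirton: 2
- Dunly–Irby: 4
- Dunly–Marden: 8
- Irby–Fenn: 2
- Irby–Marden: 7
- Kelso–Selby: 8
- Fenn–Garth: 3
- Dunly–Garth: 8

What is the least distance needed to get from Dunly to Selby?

Running Dijkstra from Dunly:
Dunly: 0
Irby: 4  (via Dunly)
Fenn: 6  (via Irby)
Marden: 8  (via Dunly)
Garth: 8  (via Dunly)
Kelso: 9  (via Irby)
Pirton: 10  (via Garth)
Selby: 14  (via Marden)
Shortest route: Dunly–Marden–Selby = 14 km.

14 km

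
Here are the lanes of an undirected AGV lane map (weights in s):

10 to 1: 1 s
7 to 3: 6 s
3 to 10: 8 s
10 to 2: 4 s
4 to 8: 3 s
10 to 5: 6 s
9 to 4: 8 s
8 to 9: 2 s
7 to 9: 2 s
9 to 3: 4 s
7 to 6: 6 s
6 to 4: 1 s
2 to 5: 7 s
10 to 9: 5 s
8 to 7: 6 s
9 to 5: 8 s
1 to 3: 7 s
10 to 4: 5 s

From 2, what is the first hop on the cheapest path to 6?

Candidate routes:
2 → 10 → 9 → 8 → 4 → 6: 4+5+2+3+1 = 15
2 → 10 → 4 → 6: 4+5+1 = 10
Cheapest is 2 → 10 → 4 → 6 at 10 s.
So from 2 the first move is to 10.

10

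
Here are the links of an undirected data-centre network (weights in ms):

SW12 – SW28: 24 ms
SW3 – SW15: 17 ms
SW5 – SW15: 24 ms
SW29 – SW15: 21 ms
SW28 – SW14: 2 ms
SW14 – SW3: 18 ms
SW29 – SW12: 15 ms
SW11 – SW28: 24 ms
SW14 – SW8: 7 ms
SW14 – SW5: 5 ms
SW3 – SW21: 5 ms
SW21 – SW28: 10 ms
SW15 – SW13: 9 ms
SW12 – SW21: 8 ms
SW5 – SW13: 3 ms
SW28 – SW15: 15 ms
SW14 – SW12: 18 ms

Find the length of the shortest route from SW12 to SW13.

26 ms

Enumerating some paths:
SW12 → SW21 → SW28 → SW14 → SW5 → SW13: 8+10+2+5+3 = 28
SW12 → SW21 → SW3 → SW15 → SW13: 8+5+17+9 = 39
SW12 → SW28 → SW14 → SW5 → SW13: 24+2+5+3 = 34
SW12 → SW14 → SW5 → SW13: 18+5+3 = 26
The minimum is 26 ms via SW12 → SW14 → SW5 → SW13.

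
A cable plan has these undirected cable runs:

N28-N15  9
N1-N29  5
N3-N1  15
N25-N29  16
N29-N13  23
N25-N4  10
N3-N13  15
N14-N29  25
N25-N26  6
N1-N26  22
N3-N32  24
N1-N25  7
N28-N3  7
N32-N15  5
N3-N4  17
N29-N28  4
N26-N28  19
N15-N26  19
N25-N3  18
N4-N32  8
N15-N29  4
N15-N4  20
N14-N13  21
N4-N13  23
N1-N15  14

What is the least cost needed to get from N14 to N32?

34

Settle nodes by increasing distance from N14:
N14: 0
N13: 21  (via N14)
N29: 25  (via N14)
N28: 29  (via N29)
N15: 29  (via N29)
N1: 30  (via N29)
N32: 34  (via N15)
Shortest route: N14–N29–N15–N32 = 34.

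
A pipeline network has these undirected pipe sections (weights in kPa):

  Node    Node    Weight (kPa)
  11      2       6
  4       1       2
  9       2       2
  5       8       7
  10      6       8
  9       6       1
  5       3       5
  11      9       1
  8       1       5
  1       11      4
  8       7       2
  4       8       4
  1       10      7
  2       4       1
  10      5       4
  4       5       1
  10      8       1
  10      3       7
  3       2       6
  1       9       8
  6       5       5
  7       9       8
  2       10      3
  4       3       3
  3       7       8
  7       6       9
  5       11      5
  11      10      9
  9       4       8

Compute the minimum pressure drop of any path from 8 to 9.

Settle nodes by increasing distance from 8:
8: 0
10: 1  (via 8)
7: 2  (via 8)
2: 4  (via 10)
4: 4  (via 8)
1: 5  (via 8)
5: 5  (via 10)
9: 6  (via 2)
Shortest route: 8 → 10 → 2 → 9 = 6 kPa.

6 kPa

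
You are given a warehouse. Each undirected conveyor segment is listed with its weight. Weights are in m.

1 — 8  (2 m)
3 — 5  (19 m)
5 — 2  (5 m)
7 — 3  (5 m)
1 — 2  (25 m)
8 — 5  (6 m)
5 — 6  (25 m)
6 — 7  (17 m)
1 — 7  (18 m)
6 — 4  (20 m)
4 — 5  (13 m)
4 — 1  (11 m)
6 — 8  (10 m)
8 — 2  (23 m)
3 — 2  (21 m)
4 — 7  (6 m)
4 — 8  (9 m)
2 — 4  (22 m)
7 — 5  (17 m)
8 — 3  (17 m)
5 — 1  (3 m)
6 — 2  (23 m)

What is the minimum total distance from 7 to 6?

17 m

Compare a few routes:
7–4–6: 6+20 = 26
7–4–8–6: 6+9+10 = 25
7–4–1–8–6: 6+11+2+10 = 29
7–6: 17 = 17
The minimum is 17 m via 7–6.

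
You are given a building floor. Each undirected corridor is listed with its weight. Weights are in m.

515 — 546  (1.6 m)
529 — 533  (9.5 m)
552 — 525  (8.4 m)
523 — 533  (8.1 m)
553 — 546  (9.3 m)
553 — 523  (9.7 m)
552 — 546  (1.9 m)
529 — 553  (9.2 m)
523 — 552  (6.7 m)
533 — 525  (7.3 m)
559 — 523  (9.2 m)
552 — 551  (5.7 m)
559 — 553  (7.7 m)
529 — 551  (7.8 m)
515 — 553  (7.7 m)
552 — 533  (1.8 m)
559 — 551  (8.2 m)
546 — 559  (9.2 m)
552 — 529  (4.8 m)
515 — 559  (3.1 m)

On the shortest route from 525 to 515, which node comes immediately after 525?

Compare a few routes:
525 → 552 → 546 → 559 → 515: 8.4+1.9+9.2+3.1 = 22.6
525 → 533 → 552 → 546 → 515: 7.3+1.8+1.9+1.6 = 12.6
525 → 552 → 546 → 515: 8.4+1.9+1.6 = 11.9
The minimum is 11.9 m via 525 → 552 → 546 → 515.
So from 525 the first move is to 552.

552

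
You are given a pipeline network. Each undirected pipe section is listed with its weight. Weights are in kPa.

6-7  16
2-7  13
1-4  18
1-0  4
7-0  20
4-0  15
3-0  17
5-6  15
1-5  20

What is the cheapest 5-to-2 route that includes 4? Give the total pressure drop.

Best 5 to 4: 5 → 1 → 4 costing 38
Shortest 4→2: 4 → 0 → 7 → 2 = 48
Total via 4: 38 + 48 = 86 kPa.

86 kPa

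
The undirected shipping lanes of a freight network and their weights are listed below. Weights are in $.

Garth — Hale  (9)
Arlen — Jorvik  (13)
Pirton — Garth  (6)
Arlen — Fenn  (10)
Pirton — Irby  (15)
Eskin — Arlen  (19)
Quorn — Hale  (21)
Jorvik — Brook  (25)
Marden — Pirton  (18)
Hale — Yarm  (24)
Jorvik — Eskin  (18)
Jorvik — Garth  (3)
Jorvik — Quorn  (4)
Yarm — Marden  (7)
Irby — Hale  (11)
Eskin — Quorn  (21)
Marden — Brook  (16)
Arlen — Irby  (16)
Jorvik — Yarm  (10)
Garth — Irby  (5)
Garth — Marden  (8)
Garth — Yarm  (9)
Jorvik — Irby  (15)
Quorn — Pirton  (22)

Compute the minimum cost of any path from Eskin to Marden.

$29

Candidate routes:
Eskin–Jorvik–Yarm–Marden: 18+10+7 = 35
Eskin–Quorn–Jorvik–Garth–Marden: 21+4+3+8 = 36
Eskin–Jorvik–Garth–Marden: 18+3+8 = 29
Cheapest is Eskin–Jorvik–Garth–Marden at $29.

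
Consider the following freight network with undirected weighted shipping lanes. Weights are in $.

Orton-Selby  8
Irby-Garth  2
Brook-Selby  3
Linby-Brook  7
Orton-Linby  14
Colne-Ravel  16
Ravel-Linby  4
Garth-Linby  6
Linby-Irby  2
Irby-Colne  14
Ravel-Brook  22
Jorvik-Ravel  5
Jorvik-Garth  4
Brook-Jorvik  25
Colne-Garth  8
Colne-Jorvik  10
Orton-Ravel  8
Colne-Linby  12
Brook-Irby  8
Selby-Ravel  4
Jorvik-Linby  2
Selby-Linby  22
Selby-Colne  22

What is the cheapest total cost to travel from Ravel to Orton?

$8

Shortest distances from Ravel:
Ravel: 0
Selby: 4  (via Ravel)
Linby: 4  (via Ravel)
Jorvik: 5  (via Ravel)
Irby: 6  (via Linby)
Brook: 7  (via Selby)
Garth: 8  (via Irby)
Orton: 8  (via Ravel)
Shortest route: Ravel → Orton = $8.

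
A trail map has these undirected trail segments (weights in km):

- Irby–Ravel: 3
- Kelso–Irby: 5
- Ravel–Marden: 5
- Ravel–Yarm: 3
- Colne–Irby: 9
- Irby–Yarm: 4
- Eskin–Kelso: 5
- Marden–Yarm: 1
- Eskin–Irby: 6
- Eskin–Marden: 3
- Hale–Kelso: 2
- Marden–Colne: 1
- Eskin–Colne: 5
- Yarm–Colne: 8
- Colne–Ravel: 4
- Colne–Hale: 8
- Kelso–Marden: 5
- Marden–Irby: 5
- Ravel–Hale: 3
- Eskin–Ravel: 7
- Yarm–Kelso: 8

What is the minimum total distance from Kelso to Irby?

Enumerating some paths:
Kelso → Hale → Ravel → Irby: 2+3+3 = 8
Kelso → Irby: 5 = 5
Kelso → Marden → Yarm → Irby: 5+1+4 = 10
Kelso → Marden → Irby: 5+5 = 10
The minimum is 5 km via Kelso → Irby.

5 km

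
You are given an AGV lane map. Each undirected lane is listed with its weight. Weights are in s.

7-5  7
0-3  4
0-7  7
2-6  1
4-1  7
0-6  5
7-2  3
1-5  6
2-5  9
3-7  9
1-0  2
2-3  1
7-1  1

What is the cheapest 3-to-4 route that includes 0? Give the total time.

13 s

Best 3 to 0: 3–0 costing 4
Shortest 0→4: 0–1–4 = 9
Total via 0: 4 + 9 = 13 s.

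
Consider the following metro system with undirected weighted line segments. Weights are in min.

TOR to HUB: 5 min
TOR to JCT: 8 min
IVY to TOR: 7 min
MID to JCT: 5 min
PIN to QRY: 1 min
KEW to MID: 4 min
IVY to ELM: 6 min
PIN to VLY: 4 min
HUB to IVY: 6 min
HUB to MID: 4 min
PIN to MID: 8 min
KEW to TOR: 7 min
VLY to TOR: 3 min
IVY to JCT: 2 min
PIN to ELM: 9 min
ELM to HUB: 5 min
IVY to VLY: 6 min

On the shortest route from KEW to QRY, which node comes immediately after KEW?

MID

Enumerating some paths:
KEW → TOR → VLY → PIN → QRY: 7+3+4+1 = 15
KEW → MID → PIN → QRY: 4+8+1 = 13
The minimum is 13 min via KEW → MID → PIN → QRY.
So from KEW the first move is to MID.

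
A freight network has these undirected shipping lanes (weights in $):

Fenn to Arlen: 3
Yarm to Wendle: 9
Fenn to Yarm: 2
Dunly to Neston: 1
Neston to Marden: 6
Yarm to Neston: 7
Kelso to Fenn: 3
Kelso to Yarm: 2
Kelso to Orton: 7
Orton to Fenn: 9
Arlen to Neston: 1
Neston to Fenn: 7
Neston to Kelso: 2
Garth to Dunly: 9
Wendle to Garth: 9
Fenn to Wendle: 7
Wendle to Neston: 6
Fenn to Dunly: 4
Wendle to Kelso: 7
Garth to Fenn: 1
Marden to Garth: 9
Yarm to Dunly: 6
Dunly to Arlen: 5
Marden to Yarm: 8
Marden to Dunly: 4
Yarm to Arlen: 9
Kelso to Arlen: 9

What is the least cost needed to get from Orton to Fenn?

Compare a few routes:
Orton - Kelso - Fenn: 7+3 = 10
Orton - Fenn: 9 = 9
Cheapest is Orton - Fenn at $9.

$9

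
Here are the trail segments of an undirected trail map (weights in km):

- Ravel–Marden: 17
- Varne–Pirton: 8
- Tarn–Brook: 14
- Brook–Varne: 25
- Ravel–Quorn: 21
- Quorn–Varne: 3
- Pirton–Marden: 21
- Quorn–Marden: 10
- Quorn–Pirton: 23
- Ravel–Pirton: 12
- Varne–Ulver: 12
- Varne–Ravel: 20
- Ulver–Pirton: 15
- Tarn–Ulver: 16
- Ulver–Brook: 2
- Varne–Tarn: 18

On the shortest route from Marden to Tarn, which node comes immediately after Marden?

Quorn

Compare a few routes:
Marden–Quorn–Varne–Ulver–Tarn: 10+3+12+16 = 41
Marden–Pirton–Varne–Tarn: 21+8+18 = 47
Marden–Quorn–Varne–Tarn: 10+3+18 = 31
Marden–Quorn–Varne–Ulver–Brook–Tarn: 10+3+12+2+14 = 41
The minimum is 31 km via Marden–Quorn–Varne–Tarn.
So from Marden the first move is to Quorn.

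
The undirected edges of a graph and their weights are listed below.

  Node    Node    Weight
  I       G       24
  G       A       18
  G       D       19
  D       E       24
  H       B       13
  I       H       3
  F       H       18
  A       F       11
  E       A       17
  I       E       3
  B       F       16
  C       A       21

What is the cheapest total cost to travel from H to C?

Enumerating some paths:
H - F - A - C: 18+11+21 = 50
H - I - E - A - C: 3+3+17+21 = 44
H - B - F - A - C: 13+16+11+21 = 61
Cheapest is H - I - E - A - C at 44.

44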